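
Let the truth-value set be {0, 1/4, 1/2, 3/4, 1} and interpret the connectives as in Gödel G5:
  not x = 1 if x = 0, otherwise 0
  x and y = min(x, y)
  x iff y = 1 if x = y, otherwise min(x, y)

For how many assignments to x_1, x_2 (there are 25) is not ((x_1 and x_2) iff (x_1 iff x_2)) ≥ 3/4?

value 1: 1 assignment (counts)
value 0: 24 assignments
So 1 of the 25 assignments meets the threshold.

1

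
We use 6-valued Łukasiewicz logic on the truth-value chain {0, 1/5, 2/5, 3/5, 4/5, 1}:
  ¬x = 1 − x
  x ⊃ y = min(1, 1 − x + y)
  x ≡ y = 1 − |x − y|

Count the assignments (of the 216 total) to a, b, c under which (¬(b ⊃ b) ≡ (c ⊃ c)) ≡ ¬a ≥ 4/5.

value 1: 36 assignments (counts)
value 4/5: 36 assignments (counts)
value 3/5: 36 assignments
value 2/5: 36 assignments
value 1/5: 36 assignments
value 0: 36 assignments
So 72 of the 216 assignments meet the threshold.

72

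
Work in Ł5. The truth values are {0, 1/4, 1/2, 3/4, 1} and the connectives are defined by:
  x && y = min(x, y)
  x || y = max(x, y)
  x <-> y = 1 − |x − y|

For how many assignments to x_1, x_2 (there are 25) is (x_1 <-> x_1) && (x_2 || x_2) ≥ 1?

5

value 1: 5 assignments (counts)
value 3/4: 5 assignments
value 1/2: 5 assignments
value 1/4: 5 assignments
value 0: 5 assignments
So 5 of the 25 assignments meet the threshold.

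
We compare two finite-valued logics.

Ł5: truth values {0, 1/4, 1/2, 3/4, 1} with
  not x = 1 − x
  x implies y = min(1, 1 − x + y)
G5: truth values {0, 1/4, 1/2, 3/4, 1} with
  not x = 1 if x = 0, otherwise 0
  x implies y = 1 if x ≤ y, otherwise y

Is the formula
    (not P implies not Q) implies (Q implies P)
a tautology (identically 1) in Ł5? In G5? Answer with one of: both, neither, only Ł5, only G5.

only Ł5

In Ł5: every assignment gives 1 — tautology.
In G5: at P = 1/4, Q = 1/2 the value is 1/4 — not a tautology.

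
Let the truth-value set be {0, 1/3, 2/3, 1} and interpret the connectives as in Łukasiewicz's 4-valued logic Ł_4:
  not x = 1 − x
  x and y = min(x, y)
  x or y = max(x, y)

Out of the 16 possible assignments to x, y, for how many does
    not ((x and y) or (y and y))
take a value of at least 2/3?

8

x = 0, y = 0 ↦ 1  ≥
x = 0, y = 1/3 ↦ 2/3  ≥
x = 0, y = 2/3 ↦ 1/3  <
x = 0, y = 1 ↦ 0  <
x = 1/3, y = 0 ↦ 1  ≥
x = 1/3, y = 1/3 ↦ 2/3  ≥
x = 1/3, y = 2/3 ↦ 1/3  <
x = 1/3, y = 1 ↦ 0  <
x = 2/3, y = 0 ↦ 1  ≥
x = 2/3, y = 1/3 ↦ 2/3  ≥
x = 2/3, y = 2/3 ↦ 1/3  <
x = 2/3, y = 1 ↦ 0  <
x = 1, y = 0 ↦ 1  ≥
x = 1, y = 1/3 ↦ 2/3  ≥
x = 1, y = 2/3 ↦ 1/3  <
x = 1, y = 1 ↦ 0  <
So 8 of the 16 assignments meet the threshold.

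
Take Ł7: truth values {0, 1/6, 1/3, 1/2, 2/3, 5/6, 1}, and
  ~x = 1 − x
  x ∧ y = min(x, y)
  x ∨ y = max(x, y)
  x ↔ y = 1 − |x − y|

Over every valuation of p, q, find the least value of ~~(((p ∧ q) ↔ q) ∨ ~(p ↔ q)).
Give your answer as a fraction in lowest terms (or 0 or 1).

Take p = 0, q = 1/2:
p ∧ q = 0 ∧ 1/2 = 0
(p ∧ q) ↔ q = 0 ↔ 1/2 = 1/2
p ↔ q = 0 ↔ 1/2 = 1/2
~(p ↔ q) = ~1/2 = 1/2
((p ∧ q) ↔ q) ∨ ~(p ↔ q) = 1/2 ∨ 1/2 = 1/2
~(((p ∧ q) ↔ q) ∨ ~(p ↔ q)) = ~1/2 = 1/2
~~(((p ∧ q) ↔ q) ∨ ~(p ↔ q)) = ~1/2 = 1/2
No assignment yields a value below 1/2, so this is the minimum.

1/2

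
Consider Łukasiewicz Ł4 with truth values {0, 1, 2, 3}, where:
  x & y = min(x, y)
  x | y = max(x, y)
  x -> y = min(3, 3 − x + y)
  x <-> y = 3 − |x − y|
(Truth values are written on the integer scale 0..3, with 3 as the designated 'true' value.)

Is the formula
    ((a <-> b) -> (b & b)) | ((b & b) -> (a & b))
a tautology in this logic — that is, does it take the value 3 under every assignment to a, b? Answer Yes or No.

Counterexample: take a = 0, b = 1.
a <-> b = 0 <-> 1 = 2
b & b = 1 & 1 = 1
(a <-> b) -> (b & b) = 2 -> 1 = 2
b & b = 1 & 1 = 1
a & b = 0 & 1 = 0
(b & b) -> (a & b) = 1 -> 0 = 2
((a <-> b) -> (b & b)) | ((b & b) -> (a & b)) = 2 | 2 = 2
This gives 2 ≠ 3.

No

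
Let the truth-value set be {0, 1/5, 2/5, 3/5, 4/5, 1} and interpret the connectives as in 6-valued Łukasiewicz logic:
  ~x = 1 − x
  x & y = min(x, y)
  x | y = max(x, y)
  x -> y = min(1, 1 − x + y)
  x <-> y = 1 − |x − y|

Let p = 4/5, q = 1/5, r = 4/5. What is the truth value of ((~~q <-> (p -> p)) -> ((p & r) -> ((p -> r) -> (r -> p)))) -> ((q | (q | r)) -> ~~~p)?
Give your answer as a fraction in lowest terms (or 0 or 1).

2/5

~q = ~1/5 = 4/5
~~q = ~4/5 = 1/5
p -> p = 4/5 -> 4/5 = 1
~~q <-> (p -> p) = 1/5 <-> 1 = 1/5
p & r = 4/5 & 4/5 = 4/5
p -> r = 4/5 -> 4/5 = 1
r -> p = 4/5 -> 4/5 = 1
(p -> r) -> (r -> p) = 1 -> 1 = 1
(p & r) -> ((p -> r) -> (r -> p)) = 4/5 -> 1 = 1
(~~q <-> (p -> p)) -> ((p & r) -> ((p -> r) -> (r -> p))) = 1/5 -> 1 = 1
q | r = 1/5 | 4/5 = 4/5
q | (q | r) = 1/5 | 4/5 = 4/5
~p = ~4/5 = 1/5
~~p = ~1/5 = 4/5
~~~p = ~4/5 = 1/5
(q | (q | r)) -> ~~~p = 4/5 -> 1/5 = 2/5
((~~q <-> (p -> p)) -> ((p & r) -> ((p -> r) -> (r -> p)))) -> ((q | (q | r)) -> ~~~p) = 1 -> 2/5 = 2/5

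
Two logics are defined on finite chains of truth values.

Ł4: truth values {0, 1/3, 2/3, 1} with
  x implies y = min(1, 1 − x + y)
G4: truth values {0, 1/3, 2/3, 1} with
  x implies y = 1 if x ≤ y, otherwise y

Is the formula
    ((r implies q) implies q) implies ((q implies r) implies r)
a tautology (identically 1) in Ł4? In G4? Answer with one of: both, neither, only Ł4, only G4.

In Ł4: every assignment gives 1 — tautology.
In G4: at q = 0, r = 1/3 the value is 1/3 — not a tautology.

only Ł4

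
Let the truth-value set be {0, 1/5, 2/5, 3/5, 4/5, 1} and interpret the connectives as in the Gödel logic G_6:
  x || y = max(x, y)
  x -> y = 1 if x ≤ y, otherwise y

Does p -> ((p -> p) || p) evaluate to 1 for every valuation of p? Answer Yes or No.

Yes

p = 0 ↦ 1
p = 1/5 ↦ 1
p = 2/5 ↦ 1
p = 3/5 ↦ 1
p = 4/5 ↦ 1
p = 1 ↦ 1
Every assignment gives a value ≥ 1.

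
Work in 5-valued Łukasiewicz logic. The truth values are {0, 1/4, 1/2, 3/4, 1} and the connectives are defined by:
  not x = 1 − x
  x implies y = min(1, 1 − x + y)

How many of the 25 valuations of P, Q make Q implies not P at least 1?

15

value 1: 15 assignments (counts)
value 3/4: 4 assignments
value 1/2: 3 assignments
value 1/4: 2 assignments
value 0: 1 assignment
So 15 of the 25 assignments meet the threshold.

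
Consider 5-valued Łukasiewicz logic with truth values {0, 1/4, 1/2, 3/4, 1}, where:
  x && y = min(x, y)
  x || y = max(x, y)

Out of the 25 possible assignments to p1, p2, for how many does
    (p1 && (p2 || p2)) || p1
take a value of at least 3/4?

10

value 1: 5 assignments (counts)
value 3/4: 5 assignments (counts)
value 1/2: 5 assignments
value 1/4: 5 assignments
value 0: 5 assignments
So 10 of the 25 assignments meet the threshold.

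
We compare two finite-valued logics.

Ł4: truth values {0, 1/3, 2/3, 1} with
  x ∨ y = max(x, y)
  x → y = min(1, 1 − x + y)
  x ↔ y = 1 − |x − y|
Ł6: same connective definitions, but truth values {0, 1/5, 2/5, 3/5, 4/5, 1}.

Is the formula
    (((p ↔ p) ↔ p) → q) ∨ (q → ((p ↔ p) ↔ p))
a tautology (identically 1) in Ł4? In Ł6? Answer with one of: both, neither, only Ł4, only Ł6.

both

In Ł4: every assignment gives 1 — tautology.
In Ł6: every assignment gives 1 — tautology.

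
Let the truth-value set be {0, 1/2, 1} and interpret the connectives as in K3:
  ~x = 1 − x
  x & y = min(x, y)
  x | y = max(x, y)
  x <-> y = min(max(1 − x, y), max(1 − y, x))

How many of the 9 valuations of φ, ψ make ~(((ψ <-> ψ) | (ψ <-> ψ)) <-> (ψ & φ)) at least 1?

φ = 0, ψ = 0 ↦ 1  ≥
φ = 0, ψ = 1/2 ↦ 1/2  <
φ = 0, ψ = 1 ↦ 1  ≥
φ = 1/2, ψ = 0 ↦ 1  ≥
φ = 1/2, ψ = 1/2 ↦ 1/2  <
φ = 1/2, ψ = 1 ↦ 1/2  <
φ = 1, ψ = 0 ↦ 1  ≥
φ = 1, ψ = 1/2 ↦ 1/2  <
φ = 1, ψ = 1 ↦ 0  <
So 4 of the 9 assignments meet the threshold.

4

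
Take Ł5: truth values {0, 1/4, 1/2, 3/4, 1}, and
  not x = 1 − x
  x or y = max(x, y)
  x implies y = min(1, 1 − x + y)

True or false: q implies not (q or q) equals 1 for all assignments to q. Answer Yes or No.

Counterexample: take q = 3/4.
q or q = 3/4 or 3/4 = 3/4
not (q or q) = not 3/4 = 1/4
q implies not (q or q) = 3/4 implies 1/4 = 1/2
This gives 1/2 ≠ 1.

No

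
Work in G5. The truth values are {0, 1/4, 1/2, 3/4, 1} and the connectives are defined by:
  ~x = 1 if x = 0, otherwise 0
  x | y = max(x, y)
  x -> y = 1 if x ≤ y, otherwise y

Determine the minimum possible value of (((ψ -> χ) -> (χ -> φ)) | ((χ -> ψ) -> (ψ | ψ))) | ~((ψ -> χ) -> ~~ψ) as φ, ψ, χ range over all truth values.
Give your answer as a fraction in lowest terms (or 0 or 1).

Take φ = 0, ψ = 1/4, χ = 1/4:
ψ -> χ = 1/4 -> 1/4 = 1
χ -> φ = 1/4 -> 0 = 0
(ψ -> χ) -> (χ -> φ) = 1 -> 0 = 0
χ -> ψ = 1/4 -> 1/4 = 1
ψ | ψ = 1/4 | 1/4 = 1/4
(χ -> ψ) -> (ψ | ψ) = 1 -> 1/4 = 1/4
((ψ -> χ) -> (χ -> φ)) | ((χ -> ψ) -> (ψ | ψ)) = 0 | 1/4 = 1/4
ψ -> χ = 1/4 -> 1/4 = 1
~ψ = ~1/4 = 0
~~ψ = ~0 = 1
(ψ -> χ) -> ~~ψ = 1 -> 1 = 1
~((ψ -> χ) -> ~~ψ) = ~1 = 0
(((ψ -> χ) -> (χ -> φ)) | ((χ -> ψ) -> (ψ | ψ))) | ~((ψ -> χ) -> ~~ψ) = 1/4 | 0 = 1/4
No assignment yields a value below 1/4, so this is the minimum.

1/4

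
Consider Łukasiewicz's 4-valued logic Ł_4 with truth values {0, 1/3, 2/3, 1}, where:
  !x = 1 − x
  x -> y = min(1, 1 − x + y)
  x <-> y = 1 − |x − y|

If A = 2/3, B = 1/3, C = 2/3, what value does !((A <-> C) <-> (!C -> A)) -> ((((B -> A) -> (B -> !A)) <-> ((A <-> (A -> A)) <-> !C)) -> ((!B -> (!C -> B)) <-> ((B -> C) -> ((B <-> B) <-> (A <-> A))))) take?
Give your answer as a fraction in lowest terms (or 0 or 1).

A <-> C = 2/3 <-> 2/3 = 1
!C = !2/3 = 1/3
!C -> A = 1/3 -> 2/3 = 1
(A <-> C) <-> (!C -> A) = 1 <-> 1 = 1
!((A <-> C) <-> (!C -> A)) = !1 = 0
B -> A = 1/3 -> 2/3 = 1
!A = !2/3 = 1/3
B -> !A = 1/3 -> 1/3 = 1
(B -> A) -> (B -> !A) = 1 -> 1 = 1
A -> A = 2/3 -> 2/3 = 1
A <-> (A -> A) = 2/3 <-> 1 = 2/3
!C = !2/3 = 1/3
(A <-> (A -> A)) <-> !C = 2/3 <-> 1/3 = 2/3
((B -> A) -> (B -> !A)) <-> ((A <-> (A -> A)) <-> !C) = 1 <-> 2/3 = 2/3
!B = !1/3 = 2/3
!C = !2/3 = 1/3
!C -> B = 1/3 -> 1/3 = 1
!B -> (!C -> B) = 2/3 -> 1 = 1
B -> C = 1/3 -> 2/3 = 1
B <-> B = 1/3 <-> 1/3 = 1
A <-> A = 2/3 <-> 2/3 = 1
(B <-> B) <-> (A <-> A) = 1 <-> 1 = 1
(B -> C) -> ((B <-> B) <-> (A <-> A)) = 1 -> 1 = 1
(!B -> (!C -> B)) <-> ((B -> C) -> ((B <-> B) <-> (A <-> A))) = 1 <-> 1 = 1
(((B -> A) -> (B -> !A)) <-> ((A <-> (A -> A)) <-> !C)) -> ((!B -> (!C -> B)) <-> ((B -> C) -> ((B <-> B) <-> (A <-> A)))) = 2/3 -> 1 = 1
!((A <-> C) <-> (!C -> A)) -> ((((B -> A) -> (B -> !A)) <-> ((A <-> (A -> A)) <-> !C)) -> ((!B -> (!C -> B)) <-> ((B -> C) -> ((B <-> B) <-> (A <-> A))))) = 0 -> 1 = 1

1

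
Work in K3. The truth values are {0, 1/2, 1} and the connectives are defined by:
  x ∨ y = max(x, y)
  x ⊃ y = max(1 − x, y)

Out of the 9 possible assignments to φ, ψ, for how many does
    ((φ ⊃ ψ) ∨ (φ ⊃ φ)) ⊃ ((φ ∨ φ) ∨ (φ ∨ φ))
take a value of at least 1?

3

φ = 0, ψ = 0 ↦ 0  <
φ = 0, ψ = 1/2 ↦ 0  <
φ = 0, ψ = 1 ↦ 0  <
φ = 1/2, ψ = 0 ↦ 1/2  <
φ = 1/2, ψ = 1/2 ↦ 1/2  <
φ = 1/2, ψ = 1 ↦ 1/2  <
φ = 1, ψ = 0 ↦ 1  ≥
φ = 1, ψ = 1/2 ↦ 1  ≥
φ = 1, ψ = 1 ↦ 1  ≥
So 3 of the 9 assignments meet the threshold.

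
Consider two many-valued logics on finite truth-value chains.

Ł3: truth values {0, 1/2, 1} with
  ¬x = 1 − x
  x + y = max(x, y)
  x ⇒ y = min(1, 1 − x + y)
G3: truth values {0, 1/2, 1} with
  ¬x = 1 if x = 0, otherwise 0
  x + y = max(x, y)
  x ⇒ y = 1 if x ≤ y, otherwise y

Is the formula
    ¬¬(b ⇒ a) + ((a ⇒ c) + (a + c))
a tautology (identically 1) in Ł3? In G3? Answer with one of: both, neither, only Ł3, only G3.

In Ł3: at a = 1/2, b = 1, c = 0 the value is 1/2 — not a tautology.
In G3: every assignment gives 1 — tautology.

only G3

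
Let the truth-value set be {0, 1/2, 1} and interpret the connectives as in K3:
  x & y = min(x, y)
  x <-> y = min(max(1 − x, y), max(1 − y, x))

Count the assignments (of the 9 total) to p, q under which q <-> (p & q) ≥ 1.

p = 0, q = 0 ↦ 1  ≥
p = 0, q = 1/2 ↦ 1/2  <
p = 0, q = 1 ↦ 0  <
p = 1/2, q = 0 ↦ 1  ≥
p = 1/2, q = 1/2 ↦ 1/2  <
p = 1/2, q = 1 ↦ 1/2  <
p = 1, q = 0 ↦ 1  ≥
p = 1, q = 1/2 ↦ 1/2  <
p = 1, q = 1 ↦ 1  ≥
So 4 of the 9 assignments meet the threshold.

4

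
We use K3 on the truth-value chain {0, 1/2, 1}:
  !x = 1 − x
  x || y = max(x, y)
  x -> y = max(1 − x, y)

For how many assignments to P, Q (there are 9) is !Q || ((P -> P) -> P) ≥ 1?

5

P = 0, Q = 0 ↦ 1  ≥
P = 0, Q = 1/2 ↦ 1/2  <
P = 0, Q = 1 ↦ 0  <
P = 1/2, Q = 0 ↦ 1  ≥
P = 1/2, Q = 1/2 ↦ 1/2  <
P = 1/2, Q = 1 ↦ 1/2  <
P = 1, Q = 0 ↦ 1  ≥
P = 1, Q = 1/2 ↦ 1  ≥
P = 1, Q = 1 ↦ 1  ≥
So 5 of the 9 assignments meet the threshold.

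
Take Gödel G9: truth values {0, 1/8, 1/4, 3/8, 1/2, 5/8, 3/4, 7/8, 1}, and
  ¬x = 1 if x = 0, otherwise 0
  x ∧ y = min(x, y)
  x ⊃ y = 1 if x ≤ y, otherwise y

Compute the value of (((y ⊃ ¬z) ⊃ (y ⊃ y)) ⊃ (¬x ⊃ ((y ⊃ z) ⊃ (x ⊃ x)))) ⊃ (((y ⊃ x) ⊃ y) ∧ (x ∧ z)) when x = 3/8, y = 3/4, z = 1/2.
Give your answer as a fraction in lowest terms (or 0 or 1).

3/8

¬z = ¬1/2 = 0
y ⊃ ¬z = 3/4 ⊃ 0 = 0
y ⊃ y = 3/4 ⊃ 3/4 = 1
(y ⊃ ¬z) ⊃ (y ⊃ y) = 0 ⊃ 1 = 1
¬x = ¬3/8 = 0
y ⊃ z = 3/4 ⊃ 1/2 = 1/2
x ⊃ x = 3/8 ⊃ 3/8 = 1
(y ⊃ z) ⊃ (x ⊃ x) = 1/2 ⊃ 1 = 1
¬x ⊃ ((y ⊃ z) ⊃ (x ⊃ x)) = 0 ⊃ 1 = 1
((y ⊃ ¬z) ⊃ (y ⊃ y)) ⊃ (¬x ⊃ ((y ⊃ z) ⊃ (x ⊃ x))) = 1 ⊃ 1 = 1
y ⊃ x = 3/4 ⊃ 3/8 = 3/8
(y ⊃ x) ⊃ y = 3/8 ⊃ 3/4 = 1
x ∧ z = 3/8 ∧ 1/2 = 3/8
((y ⊃ x) ⊃ y) ∧ (x ∧ z) = 1 ∧ 3/8 = 3/8
(((y ⊃ ¬z) ⊃ (y ⊃ y)) ⊃ (¬x ⊃ ((y ⊃ z) ⊃ (x ⊃ x)))) ⊃ (((y ⊃ x) ⊃ y) ∧ (x ∧ z)) = 1 ⊃ 3/8 = 3/8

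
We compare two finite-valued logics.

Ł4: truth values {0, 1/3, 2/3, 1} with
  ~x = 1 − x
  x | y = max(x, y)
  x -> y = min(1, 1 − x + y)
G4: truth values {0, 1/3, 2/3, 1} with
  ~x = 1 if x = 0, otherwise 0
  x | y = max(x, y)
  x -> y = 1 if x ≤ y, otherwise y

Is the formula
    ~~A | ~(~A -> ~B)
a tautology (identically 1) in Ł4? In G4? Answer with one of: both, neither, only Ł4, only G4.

In Ł4: at A = 0, B = 0 the value is 0 — not a tautology.
In G4: at A = 0, B = 0 the value is 0 — not a tautology.

neither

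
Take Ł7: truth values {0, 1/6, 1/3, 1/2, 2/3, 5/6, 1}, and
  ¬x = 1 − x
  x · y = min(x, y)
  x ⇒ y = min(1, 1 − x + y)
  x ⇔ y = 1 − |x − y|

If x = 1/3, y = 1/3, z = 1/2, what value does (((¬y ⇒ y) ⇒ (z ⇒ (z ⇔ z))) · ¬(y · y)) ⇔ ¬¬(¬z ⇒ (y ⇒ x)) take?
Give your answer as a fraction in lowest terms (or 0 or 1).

2/3

¬y = ¬1/3 = 2/3
¬y ⇒ y = 2/3 ⇒ 1/3 = 2/3
z ⇔ z = 1/2 ⇔ 1/2 = 1
z ⇒ (z ⇔ z) = 1/2 ⇒ 1 = 1
(¬y ⇒ y) ⇒ (z ⇒ (z ⇔ z)) = 2/3 ⇒ 1 = 1
y · y = 1/3 · 1/3 = 1/3
¬(y · y) = ¬1/3 = 2/3
((¬y ⇒ y) ⇒ (z ⇒ (z ⇔ z))) · ¬(y · y) = 1 · 2/3 = 2/3
¬z = ¬1/2 = 1/2
y ⇒ x = 1/3 ⇒ 1/3 = 1
¬z ⇒ (y ⇒ x) = 1/2 ⇒ 1 = 1
¬(¬z ⇒ (y ⇒ x)) = ¬1 = 0
¬¬(¬z ⇒ (y ⇒ x)) = ¬0 = 1
(((¬y ⇒ y) ⇒ (z ⇒ (z ⇔ z))) · ¬(y · y)) ⇔ ¬¬(¬z ⇒ (y ⇒ x)) = 2/3 ⇔ 1 = 2/3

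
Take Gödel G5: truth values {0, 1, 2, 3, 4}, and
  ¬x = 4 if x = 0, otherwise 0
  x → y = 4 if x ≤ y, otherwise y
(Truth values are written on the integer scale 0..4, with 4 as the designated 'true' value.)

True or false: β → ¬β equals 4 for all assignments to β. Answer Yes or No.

No

Counterexample: take β = 1.
¬β = ¬1 = 0
β → ¬β = 1 → 0 = 0
This gives 0 ≠ 4.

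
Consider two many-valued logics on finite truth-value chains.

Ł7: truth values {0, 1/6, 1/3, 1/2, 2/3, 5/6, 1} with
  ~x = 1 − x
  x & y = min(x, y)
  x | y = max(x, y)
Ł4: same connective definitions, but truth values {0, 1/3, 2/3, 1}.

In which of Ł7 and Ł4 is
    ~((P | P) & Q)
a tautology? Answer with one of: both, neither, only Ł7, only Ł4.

In Ł7: at P = 1/6, Q = 1/6 the value is 5/6 — not a tautology.
In Ł4: at P = 1/3, Q = 1/3 the value is 2/3 — not a tautology.

neither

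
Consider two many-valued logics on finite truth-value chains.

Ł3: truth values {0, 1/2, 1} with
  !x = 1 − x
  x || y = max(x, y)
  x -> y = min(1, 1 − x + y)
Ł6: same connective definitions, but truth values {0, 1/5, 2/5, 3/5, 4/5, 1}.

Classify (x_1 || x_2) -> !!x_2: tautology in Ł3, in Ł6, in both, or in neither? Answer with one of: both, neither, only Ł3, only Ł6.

In Ł3: at x_1 = 1/2, x_2 = 0 the value is 1/2 — not a tautology.
In Ł6: at x_1 = 1/5, x_2 = 0 the value is 4/5 — not a tautology.

neither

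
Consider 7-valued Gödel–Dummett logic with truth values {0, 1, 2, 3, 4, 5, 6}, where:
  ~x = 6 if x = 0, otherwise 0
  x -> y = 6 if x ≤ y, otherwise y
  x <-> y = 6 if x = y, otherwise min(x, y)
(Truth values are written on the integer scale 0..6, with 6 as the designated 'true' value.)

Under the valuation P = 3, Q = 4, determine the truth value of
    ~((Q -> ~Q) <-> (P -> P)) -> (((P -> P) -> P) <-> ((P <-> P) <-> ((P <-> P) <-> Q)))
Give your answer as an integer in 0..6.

~Q = ~4 = 0
Q -> ~Q = 4 -> 0 = 0
P -> P = 3 -> 3 = 6
(Q -> ~Q) <-> (P -> P) = 0 <-> 6 = 0
~((Q -> ~Q) <-> (P -> P)) = ~0 = 6
P -> P = 3 -> 3 = 6
(P -> P) -> P = 6 -> 3 = 3
P <-> P = 3 <-> 3 = 6
P <-> P = 3 <-> 3 = 6
(P <-> P) <-> Q = 6 <-> 4 = 4
(P <-> P) <-> ((P <-> P) <-> Q) = 6 <-> 4 = 4
((P -> P) -> P) <-> ((P <-> P) <-> ((P <-> P) <-> Q)) = 3 <-> 4 = 3
~((Q -> ~Q) <-> (P -> P)) -> (((P -> P) -> P) <-> ((P <-> P) <-> ((P <-> P) <-> Q))) = 6 -> 3 = 3

3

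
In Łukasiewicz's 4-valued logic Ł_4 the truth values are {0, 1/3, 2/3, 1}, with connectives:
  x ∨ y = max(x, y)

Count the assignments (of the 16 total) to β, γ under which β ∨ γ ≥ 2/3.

β = 0, γ = 0 ↦ 0  <
β = 0, γ = 1/3 ↦ 1/3  <
β = 0, γ = 2/3 ↦ 2/3  ≥
β = 0, γ = 1 ↦ 1  ≥
β = 1/3, γ = 0 ↦ 1/3  <
β = 1/3, γ = 1/3 ↦ 1/3  <
β = 1/3, γ = 2/3 ↦ 2/3  ≥
β = 1/3, γ = 1 ↦ 1  ≥
β = 2/3, γ = 0 ↦ 2/3  ≥
β = 2/3, γ = 1/3 ↦ 2/3  ≥
β = 2/3, γ = 2/3 ↦ 2/3  ≥
β = 2/3, γ = 1 ↦ 1  ≥
β = 1, γ = 0 ↦ 1  ≥
β = 1, γ = 1/3 ↦ 1  ≥
β = 1, γ = 2/3 ↦ 1  ≥
β = 1, γ = 1 ↦ 1  ≥
So 12 of the 16 assignments meet the threshold.

12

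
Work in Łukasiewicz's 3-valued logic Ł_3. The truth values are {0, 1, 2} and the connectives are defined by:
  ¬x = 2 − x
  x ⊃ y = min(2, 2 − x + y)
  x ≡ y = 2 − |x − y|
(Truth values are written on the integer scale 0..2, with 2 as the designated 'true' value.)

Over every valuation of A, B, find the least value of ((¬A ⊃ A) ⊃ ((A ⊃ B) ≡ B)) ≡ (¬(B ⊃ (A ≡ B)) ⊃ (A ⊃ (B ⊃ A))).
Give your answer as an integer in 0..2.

1

Take A = 1, B = 0:
¬A = ¬1 = 1
¬A ⊃ A = 1 ⊃ 1 = 2
A ⊃ B = 1 ⊃ 0 = 1
(A ⊃ B) ≡ B = 1 ≡ 0 = 1
(¬A ⊃ A) ⊃ ((A ⊃ B) ≡ B) = 2 ⊃ 1 = 1
A ≡ B = 1 ≡ 0 = 1
B ⊃ (A ≡ B) = 0 ⊃ 1 = 2
¬(B ⊃ (A ≡ B)) = ¬2 = 0
B ⊃ A = 0 ⊃ 1 = 2
A ⊃ (B ⊃ A) = 1 ⊃ 2 = 2
¬(B ⊃ (A ≡ B)) ⊃ (A ⊃ (B ⊃ A)) = 0 ⊃ 2 = 2
((¬A ⊃ A) ⊃ ((A ⊃ B) ≡ B)) ≡ (¬(B ⊃ (A ≡ B)) ⊃ (A ⊃ (B ⊃ A))) = 1 ≡ 2 = 1
No assignment yields a value below 1, so this is the minimum.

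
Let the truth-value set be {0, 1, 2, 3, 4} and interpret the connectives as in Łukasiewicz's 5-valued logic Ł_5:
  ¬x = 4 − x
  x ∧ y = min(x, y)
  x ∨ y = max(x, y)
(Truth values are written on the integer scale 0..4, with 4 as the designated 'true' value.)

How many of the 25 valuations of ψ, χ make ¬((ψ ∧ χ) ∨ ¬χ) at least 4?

1

value 4: 1 assignment (counts)
value 3: 3 assignments
value 2: 7 assignments
value 1: 8 assignments
value 0: 6 assignments
So 1 of the 25 assignments meets the threshold.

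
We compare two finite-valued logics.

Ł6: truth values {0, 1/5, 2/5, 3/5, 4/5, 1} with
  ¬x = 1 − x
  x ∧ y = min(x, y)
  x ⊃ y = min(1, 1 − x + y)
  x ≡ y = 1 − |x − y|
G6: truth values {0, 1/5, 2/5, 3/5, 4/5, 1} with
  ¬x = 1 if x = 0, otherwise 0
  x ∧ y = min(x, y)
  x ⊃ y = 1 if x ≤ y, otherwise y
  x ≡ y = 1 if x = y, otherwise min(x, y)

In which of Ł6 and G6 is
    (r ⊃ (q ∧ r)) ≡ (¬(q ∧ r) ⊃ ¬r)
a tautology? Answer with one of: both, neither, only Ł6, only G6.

only Ł6

In Ł6: every assignment gives 1 — tautology.
In G6: at q = 1/5, r = 2/5 the value is 1/5 — not a tautology.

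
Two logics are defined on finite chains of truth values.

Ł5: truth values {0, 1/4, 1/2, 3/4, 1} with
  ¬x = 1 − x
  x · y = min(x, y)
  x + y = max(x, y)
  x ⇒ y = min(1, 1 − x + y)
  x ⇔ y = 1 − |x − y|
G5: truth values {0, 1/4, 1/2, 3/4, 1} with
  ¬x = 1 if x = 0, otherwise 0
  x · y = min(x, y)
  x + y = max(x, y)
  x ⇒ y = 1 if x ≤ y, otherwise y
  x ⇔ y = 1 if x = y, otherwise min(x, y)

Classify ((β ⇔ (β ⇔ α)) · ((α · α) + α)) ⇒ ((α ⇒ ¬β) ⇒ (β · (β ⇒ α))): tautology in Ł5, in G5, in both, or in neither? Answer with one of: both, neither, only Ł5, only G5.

In Ł5: at α = 1/4, β = 0 the value is 3/4 — not a tautology.
In G5: at α = 1/4, β = 0 the value is 0 — not a tautology.

neither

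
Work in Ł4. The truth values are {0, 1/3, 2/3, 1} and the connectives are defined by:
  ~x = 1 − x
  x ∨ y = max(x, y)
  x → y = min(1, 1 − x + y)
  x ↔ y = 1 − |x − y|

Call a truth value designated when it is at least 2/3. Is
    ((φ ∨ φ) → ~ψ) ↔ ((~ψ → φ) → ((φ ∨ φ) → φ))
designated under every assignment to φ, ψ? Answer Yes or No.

No

Counterexample: take φ = 2/3, ψ = 1.
φ ∨ φ = 2/3 ∨ 2/3 = 2/3
~ψ = ~1 = 0
(φ ∨ φ) → ~ψ = 2/3 → 0 = 1/3
~ψ → φ = 0 → 2/3 = 1
(φ ∨ φ) → φ = 2/3 → 2/3 = 1
(~ψ → φ) → ((φ ∨ φ) → φ) = 1 → 1 = 1
((φ ∨ φ) → ~ψ) ↔ ((~ψ → φ) → ((φ ∨ φ) → φ)) = 1/3 ↔ 1 = 1/3
This gives 1/3, which is below 2/3.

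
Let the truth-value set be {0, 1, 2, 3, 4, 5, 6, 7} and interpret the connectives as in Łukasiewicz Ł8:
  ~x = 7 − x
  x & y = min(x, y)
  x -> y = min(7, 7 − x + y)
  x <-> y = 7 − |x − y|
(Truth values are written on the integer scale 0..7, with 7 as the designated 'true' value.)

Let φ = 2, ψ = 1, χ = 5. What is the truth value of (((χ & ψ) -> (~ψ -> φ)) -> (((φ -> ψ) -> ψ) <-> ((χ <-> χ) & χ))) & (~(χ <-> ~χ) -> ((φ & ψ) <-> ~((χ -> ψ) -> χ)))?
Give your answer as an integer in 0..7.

χ & ψ = 5 & 1 = 1
~ψ = ~1 = 6
~ψ -> φ = 6 -> 2 = 3
(χ & ψ) -> (~ψ -> φ) = 1 -> 3 = 7
φ -> ψ = 2 -> 1 = 6
(φ -> ψ) -> ψ = 6 -> 1 = 2
χ <-> χ = 5 <-> 5 = 7
(χ <-> χ) & χ = 7 & 5 = 5
((φ -> ψ) -> ψ) <-> ((χ <-> χ) & χ) = 2 <-> 5 = 4
((χ & ψ) -> (~ψ -> φ)) -> (((φ -> ψ) -> ψ) <-> ((χ <-> χ) & χ)) = 7 -> 4 = 4
~χ = ~5 = 2
χ <-> ~χ = 5 <-> 2 = 4
~(χ <-> ~χ) = ~4 = 3
φ & ψ = 2 & 1 = 1
χ -> ψ = 5 -> 1 = 3
(χ -> ψ) -> χ = 3 -> 5 = 7
~((χ -> ψ) -> χ) = ~7 = 0
(φ & ψ) <-> ~((χ -> ψ) -> χ) = 1 <-> 0 = 6
~(χ <-> ~χ) -> ((φ & ψ) <-> ~((χ -> ψ) -> χ)) = 3 -> 6 = 7
(((χ & ψ) -> (~ψ -> φ)) -> (((φ -> ψ) -> ψ) <-> ((χ <-> χ) & χ))) & (~(χ <-> ~χ) -> ((φ & ψ) <-> ~((χ -> ψ) -> χ))) = 4 & 7 = 4

4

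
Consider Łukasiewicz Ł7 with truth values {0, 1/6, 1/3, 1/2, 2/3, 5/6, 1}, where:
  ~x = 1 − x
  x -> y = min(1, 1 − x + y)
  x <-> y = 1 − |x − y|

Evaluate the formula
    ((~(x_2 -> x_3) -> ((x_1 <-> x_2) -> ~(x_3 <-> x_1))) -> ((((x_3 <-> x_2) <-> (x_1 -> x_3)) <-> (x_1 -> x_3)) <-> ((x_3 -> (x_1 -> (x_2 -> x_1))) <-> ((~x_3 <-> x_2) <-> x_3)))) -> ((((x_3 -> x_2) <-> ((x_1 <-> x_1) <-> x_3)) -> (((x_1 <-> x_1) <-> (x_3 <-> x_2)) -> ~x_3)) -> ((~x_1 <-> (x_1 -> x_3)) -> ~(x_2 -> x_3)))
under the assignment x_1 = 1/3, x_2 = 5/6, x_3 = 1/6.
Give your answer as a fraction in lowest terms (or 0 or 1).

1

x_2 -> x_3 = 5/6 -> 1/6 = 1/3
~(x_2 -> x_3) = ~1/3 = 2/3
x_1 <-> x_2 = 1/3 <-> 5/6 = 1/2
x_3 <-> x_1 = 1/6 <-> 1/3 = 5/6
~(x_3 <-> x_1) = ~5/6 = 1/6
(x_1 <-> x_2) -> ~(x_3 <-> x_1) = 1/2 -> 1/6 = 2/3
~(x_2 -> x_3) -> ((x_1 <-> x_2) -> ~(x_3 <-> x_1)) = 2/3 -> 2/3 = 1
x_3 <-> x_2 = 1/6 <-> 5/6 = 1/3
x_1 -> x_3 = 1/3 -> 1/6 = 5/6
(x_3 <-> x_2) <-> (x_1 -> x_3) = 1/3 <-> 5/6 = 1/2
x_1 -> x_3 = 1/3 -> 1/6 = 5/6
((x_3 <-> x_2) <-> (x_1 -> x_3)) <-> (x_1 -> x_3) = 1/2 <-> 5/6 = 2/3
x_2 -> x_1 = 5/6 -> 1/3 = 1/2
x_1 -> (x_2 -> x_1) = 1/3 -> 1/2 = 1
x_3 -> (x_1 -> (x_2 -> x_1)) = 1/6 -> 1 = 1
~x_3 = ~1/6 = 5/6
~x_3 <-> x_2 = 5/6 <-> 5/6 = 1
(~x_3 <-> x_2) <-> x_3 = 1 <-> 1/6 = 1/6
(x_3 -> (x_1 -> (x_2 -> x_1))) <-> ((~x_3 <-> x_2) <-> x_3) = 1 <-> 1/6 = 1/6
(((x_3 <-> x_2) <-> (x_1 -> x_3)) <-> (x_1 -> x_3)) <-> ((x_3 -> (x_1 -> (x_2 -> x_1))) <-> ((~x_3 <-> x_2) <-> x_3)) = 2/3 <-> 1/6 = 1/2
(~(x_2 -> x_3) -> ((x_1 <-> x_2) -> ~(x_3 <-> x_1))) -> ((((x_3 <-> x_2) <-> (x_1 -> x_3)) <-> (x_1 -> x_3)) <-> ((x_3 -> (x_1 -> (x_2 -> x_1))) <-> ((~x_3 <-> x_2) <-> x_3))) = 1 -> 1/2 = 1/2
x_3 -> x_2 = 1/6 -> 5/6 = 1
x_1 <-> x_1 = 1/3 <-> 1/3 = 1
(x_1 <-> x_1) <-> x_3 = 1 <-> 1/6 = 1/6
(x_3 -> x_2) <-> ((x_1 <-> x_1) <-> x_3) = 1 <-> 1/6 = 1/6
x_1 <-> x_1 = 1/3 <-> 1/3 = 1
x_3 <-> x_2 = 1/6 <-> 5/6 = 1/3
(x_1 <-> x_1) <-> (x_3 <-> x_2) = 1 <-> 1/3 = 1/3
~x_3 = ~1/6 = 5/6
((x_1 <-> x_1) <-> (x_3 <-> x_2)) -> ~x_3 = 1/3 -> 5/6 = 1
((x_3 -> x_2) <-> ((x_1 <-> x_1) <-> x_3)) -> (((x_1 <-> x_1) <-> (x_3 <-> x_2)) -> ~x_3) = 1/6 -> 1 = 1
~x_1 = ~1/3 = 2/3
x_1 -> x_3 = 1/3 -> 1/6 = 5/6
~x_1 <-> (x_1 -> x_3) = 2/3 <-> 5/6 = 5/6
x_2 -> x_3 = 5/6 -> 1/6 = 1/3
~(x_2 -> x_3) = ~1/3 = 2/3
(~x_1 <-> (x_1 -> x_3)) -> ~(x_2 -> x_3) = 5/6 -> 2/3 = 5/6
(((x_3 -> x_2) <-> ((x_1 <-> x_1) <-> x_3)) -> (((x_1 <-> x_1) <-> (x_3 <-> x_2)) -> ~x_3)) -> ((~x_1 <-> (x_1 -> x_3)) -> ~(x_2 -> x_3)) = 1 -> 5/6 = 5/6
((~(x_2 -> x_3) -> ((x_1 <-> x_2) -> ~(x_3 <-> x_1))) -> ((((x_3 <-> x_2) <-> (x_1 -> x_3)) <-> (x_1 -> x_3)) <-> ((x_3 -> (x_1 -> (x_2 -> x_1))) <-> ((~x_3 <-> x_2) <-> x_3)))) -> ((((x_3 -> x_2) <-> ((x_1 <-> x_1) <-> x_3)) -> (((x_1 <-> x_1) <-> (x_3 <-> x_2)) -> ~x_3)) -> ((~x_1 <-> (x_1 -> x_3)) -> ~(x_2 -> x_3))) = 1/2 -> 5/6 = 1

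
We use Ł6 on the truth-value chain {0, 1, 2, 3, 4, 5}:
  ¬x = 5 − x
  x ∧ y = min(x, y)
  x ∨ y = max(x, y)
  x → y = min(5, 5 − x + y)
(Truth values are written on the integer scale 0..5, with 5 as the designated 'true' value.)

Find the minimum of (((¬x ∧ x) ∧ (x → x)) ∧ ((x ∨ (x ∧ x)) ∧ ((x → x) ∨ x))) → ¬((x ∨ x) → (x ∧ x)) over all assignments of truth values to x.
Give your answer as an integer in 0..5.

3

Take x = 2:
¬x = ¬2 = 3
¬x ∧ x = 3 ∧ 2 = 2
x → x = 2 → 2 = 5
(¬x ∧ x) ∧ (x → x) = 2 ∧ 5 = 2
x ∧ x = 2 ∧ 2 = 2
x ∨ (x ∧ x) = 2 ∨ 2 = 2
x → x = 2 → 2 = 5
(x → x) ∨ x = 5 ∨ 2 = 5
(x ∨ (x ∧ x)) ∧ ((x → x) ∨ x) = 2 ∧ 5 = 2
((¬x ∧ x) ∧ (x → x)) ∧ ((x ∨ (x ∧ x)) ∧ ((x → x) ∨ x)) = 2 ∧ 2 = 2
x ∨ x = 2 ∨ 2 = 2
x ∧ x = 2 ∧ 2 = 2
(x ∨ x) → (x ∧ x) = 2 → 2 = 5
¬((x ∨ x) → (x ∧ x)) = ¬5 = 0
(((¬x ∧ x) ∧ (x → x)) ∧ ((x ∨ (x ∧ x)) ∧ ((x → x) ∨ x))) → ¬((x ∨ x) → (x ∧ x)) = 2 → 0 = 3
No assignment yields a value below 3, so this is the minimum.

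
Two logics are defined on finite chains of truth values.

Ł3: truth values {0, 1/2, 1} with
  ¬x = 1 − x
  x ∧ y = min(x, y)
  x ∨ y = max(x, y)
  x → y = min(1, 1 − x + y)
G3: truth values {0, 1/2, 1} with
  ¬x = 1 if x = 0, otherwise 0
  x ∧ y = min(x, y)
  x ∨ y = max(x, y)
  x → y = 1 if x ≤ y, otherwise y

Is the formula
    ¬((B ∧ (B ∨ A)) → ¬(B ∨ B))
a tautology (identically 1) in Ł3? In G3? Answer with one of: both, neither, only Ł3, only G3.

In Ł3: at A = 0, B = 0 the value is 0 — not a tautology.
In G3: at A = 0, B = 0 the value is 0 — not a tautology.

neither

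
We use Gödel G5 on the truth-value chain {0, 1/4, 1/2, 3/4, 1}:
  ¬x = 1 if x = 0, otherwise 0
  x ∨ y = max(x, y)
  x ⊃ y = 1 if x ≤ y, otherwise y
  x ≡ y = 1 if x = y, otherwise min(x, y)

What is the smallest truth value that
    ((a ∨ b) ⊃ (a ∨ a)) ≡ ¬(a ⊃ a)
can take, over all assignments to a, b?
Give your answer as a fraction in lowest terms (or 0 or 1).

0

Take a = 0, b = 0:
a ∨ b = 0 ∨ 0 = 0
a ∨ a = 0 ∨ 0 = 0
(a ∨ b) ⊃ (a ∨ a) = 0 ⊃ 0 = 1
a ⊃ a = 0 ⊃ 0 = 1
¬(a ⊃ a) = ¬1 = 0
((a ∨ b) ⊃ (a ∨ a)) ≡ ¬(a ⊃ a) = 1 ≡ 0 = 0
No assignment yields a value below 0, so this is the minimum.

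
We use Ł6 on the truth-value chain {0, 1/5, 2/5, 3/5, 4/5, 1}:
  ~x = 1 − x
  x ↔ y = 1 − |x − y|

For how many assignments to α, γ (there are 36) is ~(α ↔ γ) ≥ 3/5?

12

value 1: 2 assignments (counts)
value 4/5: 4 assignments (counts)
value 3/5: 6 assignments (counts)
value 2/5: 8 assignments
value 1/5: 10 assignments
value 0: 6 assignments
So 12 of the 36 assignments meet the threshold.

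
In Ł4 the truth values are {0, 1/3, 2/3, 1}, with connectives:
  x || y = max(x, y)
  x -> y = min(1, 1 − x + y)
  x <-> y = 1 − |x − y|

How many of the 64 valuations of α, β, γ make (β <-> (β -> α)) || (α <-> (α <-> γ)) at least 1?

26

value 1: 26 assignments (counts)
value 2/3: 27 assignments
value 1/3: 8 assignments
value 0: 3 assignments
So 26 of the 64 assignments meet the threshold.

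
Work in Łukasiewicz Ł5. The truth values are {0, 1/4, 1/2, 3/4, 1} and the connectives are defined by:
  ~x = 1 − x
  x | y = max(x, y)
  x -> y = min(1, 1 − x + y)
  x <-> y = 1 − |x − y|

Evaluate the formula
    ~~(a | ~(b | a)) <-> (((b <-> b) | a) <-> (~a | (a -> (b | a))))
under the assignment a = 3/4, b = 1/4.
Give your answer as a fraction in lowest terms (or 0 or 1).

b | a = 1/4 | 3/4 = 3/4
~(b | a) = ~3/4 = 1/4
a | ~(b | a) = 3/4 | 1/4 = 3/4
~(a | ~(b | a)) = ~3/4 = 1/4
~~(a | ~(b | a)) = ~1/4 = 3/4
b <-> b = 1/4 <-> 1/4 = 1
(b <-> b) | a = 1 | 3/4 = 1
~a = ~3/4 = 1/4
b | a = 1/4 | 3/4 = 3/4
a -> (b | a) = 3/4 -> 3/4 = 1
~a | (a -> (b | a)) = 1/4 | 1 = 1
((b <-> b) | a) <-> (~a | (a -> (b | a))) = 1 <-> 1 = 1
~~(a | ~(b | a)) <-> (((b <-> b) | a) <-> (~a | (a -> (b | a)))) = 3/4 <-> 1 = 3/4

3/4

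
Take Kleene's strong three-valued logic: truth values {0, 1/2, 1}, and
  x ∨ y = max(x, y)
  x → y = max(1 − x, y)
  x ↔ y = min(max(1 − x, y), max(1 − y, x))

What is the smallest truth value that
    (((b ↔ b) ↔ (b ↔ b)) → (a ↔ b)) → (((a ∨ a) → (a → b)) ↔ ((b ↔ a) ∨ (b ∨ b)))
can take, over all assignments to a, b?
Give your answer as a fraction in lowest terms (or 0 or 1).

Take a = 0, b = 1/2:
b ↔ b = 1/2 ↔ 1/2 = 1/2
b ↔ b = 1/2 ↔ 1/2 = 1/2
(b ↔ b) ↔ (b ↔ b) = 1/2 ↔ 1/2 = 1/2
a ↔ b = 0 ↔ 1/2 = 1/2
((b ↔ b) ↔ (b ↔ b)) → (a ↔ b) = 1/2 → 1/2 = 1/2
a ∨ a = 0 ∨ 0 = 0
a → b = 0 → 1/2 = 1
(a ∨ a) → (a → b) = 0 → 1 = 1
b ↔ a = 1/2 ↔ 0 = 1/2
b ∨ b = 1/2 ∨ 1/2 = 1/2
(b ↔ a) ∨ (b ∨ b) = 1/2 ∨ 1/2 = 1/2
((a ∨ a) → (a → b)) ↔ ((b ↔ a) ∨ (b ∨ b)) = 1 ↔ 1/2 = 1/2
(((b ↔ b) ↔ (b ↔ b)) → (a ↔ b)) → (((a ∨ a) → (a → b)) ↔ ((b ↔ a) ∨ (b ∨ b))) = 1/2 → 1/2 = 1/2
No assignment yields a value below 1/2, so this is the minimum.

1/2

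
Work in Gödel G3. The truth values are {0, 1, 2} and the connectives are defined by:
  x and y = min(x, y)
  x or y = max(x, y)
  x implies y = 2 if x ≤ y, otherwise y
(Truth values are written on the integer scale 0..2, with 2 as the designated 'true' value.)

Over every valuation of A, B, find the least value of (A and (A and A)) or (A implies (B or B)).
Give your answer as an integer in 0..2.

1

Take A = 1, B = 0:
A and A = 1 and 1 = 1
A and (A and A) = 1 and 1 = 1
B or B = 0 or 0 = 0
A implies (B or B) = 1 implies 0 = 0
(A and (A and A)) or (A implies (B or B)) = 1 or 0 = 1
No assignment yields a value below 1, so this is the minimum.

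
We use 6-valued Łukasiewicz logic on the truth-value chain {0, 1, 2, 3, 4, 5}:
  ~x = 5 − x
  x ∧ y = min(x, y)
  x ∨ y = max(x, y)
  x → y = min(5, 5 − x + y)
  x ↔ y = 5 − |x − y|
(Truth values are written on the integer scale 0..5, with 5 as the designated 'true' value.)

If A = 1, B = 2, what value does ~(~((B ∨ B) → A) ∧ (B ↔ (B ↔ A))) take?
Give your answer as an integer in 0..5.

B ∨ B = 2 ∨ 2 = 2
(B ∨ B) → A = 2 → 1 = 4
~((B ∨ B) → A) = ~4 = 1
B ↔ A = 2 ↔ 1 = 4
B ↔ (B ↔ A) = 2 ↔ 4 = 3
~((B ∨ B) → A) ∧ (B ↔ (B ↔ A)) = 1 ∧ 3 = 1
~(~((B ∨ B) → A) ∧ (B ↔ (B ↔ A))) = ~1 = 4

4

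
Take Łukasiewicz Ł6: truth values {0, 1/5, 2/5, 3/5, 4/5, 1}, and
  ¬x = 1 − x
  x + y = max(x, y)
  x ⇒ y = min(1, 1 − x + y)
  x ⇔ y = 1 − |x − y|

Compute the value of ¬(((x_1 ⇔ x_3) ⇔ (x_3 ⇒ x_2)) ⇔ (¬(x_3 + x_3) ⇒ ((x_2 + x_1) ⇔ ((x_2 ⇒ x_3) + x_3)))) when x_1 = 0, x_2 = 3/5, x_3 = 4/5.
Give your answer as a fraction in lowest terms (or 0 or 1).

x_1 ⇔ x_3 = 0 ⇔ 4/5 = 1/5
x_3 ⇒ x_2 = 4/5 ⇒ 3/5 = 4/5
(x_1 ⇔ x_3) ⇔ (x_3 ⇒ x_2) = 1/5 ⇔ 4/5 = 2/5
x_3 + x_3 = 4/5 + 4/5 = 4/5
¬(x_3 + x_3) = ¬4/5 = 1/5
x_2 + x_1 = 3/5 + 0 = 3/5
x_2 ⇒ x_3 = 3/5 ⇒ 4/5 = 1
(x_2 ⇒ x_3) + x_3 = 1 + 4/5 = 1
(x_2 + x_1) ⇔ ((x_2 ⇒ x_3) + x_3) = 3/5 ⇔ 1 = 3/5
¬(x_3 + x_3) ⇒ ((x_2 + x_1) ⇔ ((x_2 ⇒ x_3) + x_3)) = 1/5 ⇒ 3/5 = 1
((x_1 ⇔ x_3) ⇔ (x_3 ⇒ x_2)) ⇔ (¬(x_3 + x_3) ⇒ ((x_2 + x_1) ⇔ ((x_2 ⇒ x_3) + x_3))) = 2/5 ⇔ 1 = 2/5
¬(((x_1 ⇔ x_3) ⇔ (x_3 ⇒ x_2)) ⇔ (¬(x_3 + x_3) ⇒ ((x_2 + x_1) ⇔ ((x_2 ⇒ x_3) + x_3)))) = ¬2/5 = 3/5

3/5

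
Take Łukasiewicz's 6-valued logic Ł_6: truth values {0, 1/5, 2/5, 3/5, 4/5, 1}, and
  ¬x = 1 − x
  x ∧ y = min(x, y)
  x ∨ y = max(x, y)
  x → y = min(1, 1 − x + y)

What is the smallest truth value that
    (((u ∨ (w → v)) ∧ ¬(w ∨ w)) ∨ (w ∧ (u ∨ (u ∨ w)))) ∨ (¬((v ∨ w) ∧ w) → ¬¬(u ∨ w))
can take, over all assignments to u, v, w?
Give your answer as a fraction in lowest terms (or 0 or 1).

Take u = 0, v = 0, w = 1/5:
w → v = 1/5 → 0 = 4/5
u ∨ (w → v) = 0 ∨ 4/5 = 4/5
w ∨ w = 1/5 ∨ 1/5 = 1/5
¬(w ∨ w) = ¬1/5 = 4/5
(u ∨ (w → v)) ∧ ¬(w ∨ w) = 4/5 ∧ 4/5 = 4/5
u ∨ w = 0 ∨ 1/5 = 1/5
u ∨ (u ∨ w) = 0 ∨ 1/5 = 1/5
w ∧ (u ∨ (u ∨ w)) = 1/5 ∧ 1/5 = 1/5
((u ∨ (w → v)) ∧ ¬(w ∨ w)) ∨ (w ∧ (u ∨ (u ∨ w))) = 4/5 ∨ 1/5 = 4/5
v ∨ w = 0 ∨ 1/5 = 1/5
(v ∨ w) ∧ w = 1/5 ∧ 1/5 = 1/5
¬((v ∨ w) ∧ w) = ¬1/5 = 4/5
u ∨ w = 0 ∨ 1/5 = 1/5
¬(u ∨ w) = ¬1/5 = 4/5
¬¬(u ∨ w) = ¬4/5 = 1/5
¬((v ∨ w) ∧ w) → ¬¬(u ∨ w) = 4/5 → 1/5 = 2/5
(((u ∨ (w → v)) ∧ ¬(w ∨ w)) ∨ (w ∧ (u ∨ (u ∨ w)))) ∨ (¬((v ∨ w) ∧ w) → ¬¬(u ∨ w)) = 4/5 ∨ 2/5 = 4/5
No assignment yields a value below 4/5, so this is the minimum.

4/5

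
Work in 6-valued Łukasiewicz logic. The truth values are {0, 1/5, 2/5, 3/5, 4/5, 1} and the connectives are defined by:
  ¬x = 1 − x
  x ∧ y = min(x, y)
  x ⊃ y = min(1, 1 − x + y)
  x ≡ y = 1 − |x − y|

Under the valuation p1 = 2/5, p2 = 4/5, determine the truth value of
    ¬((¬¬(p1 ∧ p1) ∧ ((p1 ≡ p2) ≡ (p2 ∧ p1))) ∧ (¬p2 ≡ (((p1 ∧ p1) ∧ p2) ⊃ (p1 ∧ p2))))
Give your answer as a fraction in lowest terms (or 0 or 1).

p1 ∧ p1 = 2/5 ∧ 2/5 = 2/5
¬(p1 ∧ p1) = ¬2/5 = 3/5
¬¬(p1 ∧ p1) = ¬3/5 = 2/5
p1 ≡ p2 = 2/5 ≡ 4/5 = 3/5
p2 ∧ p1 = 4/5 ∧ 2/5 = 2/5
(p1 ≡ p2) ≡ (p2 ∧ p1) = 3/5 ≡ 2/5 = 4/5
¬¬(p1 ∧ p1) ∧ ((p1 ≡ p2) ≡ (p2 ∧ p1)) = 2/5 ∧ 4/5 = 2/5
¬p2 = ¬4/5 = 1/5
p1 ∧ p1 = 2/5 ∧ 2/5 = 2/5
(p1 ∧ p1) ∧ p2 = 2/5 ∧ 4/5 = 2/5
p1 ∧ p2 = 2/5 ∧ 4/5 = 2/5
((p1 ∧ p1) ∧ p2) ⊃ (p1 ∧ p2) = 2/5 ⊃ 2/5 = 1
¬p2 ≡ (((p1 ∧ p1) ∧ p2) ⊃ (p1 ∧ p2)) = 1/5 ≡ 1 = 1/5
(¬¬(p1 ∧ p1) ∧ ((p1 ≡ p2) ≡ (p2 ∧ p1))) ∧ (¬p2 ≡ (((p1 ∧ p1) ∧ p2) ⊃ (p1 ∧ p2))) = 2/5 ∧ 1/5 = 1/5
¬((¬¬(p1 ∧ p1) ∧ ((p1 ≡ p2) ≡ (p2 ∧ p1))) ∧ (¬p2 ≡ (((p1 ∧ p1) ∧ p2) ⊃ (p1 ∧ p2)))) = ¬1/5 = 4/5

4/5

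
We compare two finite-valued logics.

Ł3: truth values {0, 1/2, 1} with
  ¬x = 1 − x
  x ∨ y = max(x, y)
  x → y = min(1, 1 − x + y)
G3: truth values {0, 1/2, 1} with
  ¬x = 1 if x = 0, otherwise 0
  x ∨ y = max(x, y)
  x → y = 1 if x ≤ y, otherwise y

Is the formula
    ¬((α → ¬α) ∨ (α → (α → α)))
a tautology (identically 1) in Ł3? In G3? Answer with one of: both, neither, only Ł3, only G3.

In Ł3: at α = 0 the value is 0 — not a tautology.
In G3: at α = 0 the value is 0 — not a tautology.

neither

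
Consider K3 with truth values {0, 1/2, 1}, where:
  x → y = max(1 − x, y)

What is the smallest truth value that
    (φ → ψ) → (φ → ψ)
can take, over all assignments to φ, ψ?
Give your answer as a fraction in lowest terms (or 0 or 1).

Take φ = 1/2, ψ = 0:
φ → ψ = 1/2 → 0 = 1/2
φ → ψ = 1/2 → 0 = 1/2
(φ → ψ) → (φ → ψ) = 1/2 → 1/2 = 1/2
No assignment yields a value below 1/2, so this is the minimum.

1/2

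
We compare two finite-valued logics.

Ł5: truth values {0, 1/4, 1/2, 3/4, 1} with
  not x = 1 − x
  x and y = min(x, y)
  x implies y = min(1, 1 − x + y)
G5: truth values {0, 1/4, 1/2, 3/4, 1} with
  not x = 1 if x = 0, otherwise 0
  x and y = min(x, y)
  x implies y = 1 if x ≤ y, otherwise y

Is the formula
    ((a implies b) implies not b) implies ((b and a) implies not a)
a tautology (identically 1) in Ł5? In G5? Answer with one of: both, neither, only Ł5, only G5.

In Ł5: at a = 1, b = 1/4 the value is 3/4 — not a tautology.
In G5: every assignment gives 1 — tautology.

only G5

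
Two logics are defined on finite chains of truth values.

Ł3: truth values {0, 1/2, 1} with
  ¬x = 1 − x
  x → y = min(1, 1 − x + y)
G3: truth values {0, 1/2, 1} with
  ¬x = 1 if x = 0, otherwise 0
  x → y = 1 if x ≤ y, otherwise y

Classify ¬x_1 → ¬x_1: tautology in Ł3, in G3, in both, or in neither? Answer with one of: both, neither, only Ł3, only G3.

both

In Ł3: every assignment gives 1 — tautology.
In G3: every assignment gives 1 — tautology.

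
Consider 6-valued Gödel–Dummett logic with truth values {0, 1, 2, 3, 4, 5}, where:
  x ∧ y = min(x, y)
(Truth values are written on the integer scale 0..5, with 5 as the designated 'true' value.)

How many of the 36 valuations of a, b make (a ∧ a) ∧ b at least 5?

value 5: 1 assignment (counts)
value 4: 3 assignments
value 3: 5 assignments
value 2: 7 assignments
value 1: 9 assignments
value 0: 11 assignments
So 1 of the 36 assignments meets the threshold.

1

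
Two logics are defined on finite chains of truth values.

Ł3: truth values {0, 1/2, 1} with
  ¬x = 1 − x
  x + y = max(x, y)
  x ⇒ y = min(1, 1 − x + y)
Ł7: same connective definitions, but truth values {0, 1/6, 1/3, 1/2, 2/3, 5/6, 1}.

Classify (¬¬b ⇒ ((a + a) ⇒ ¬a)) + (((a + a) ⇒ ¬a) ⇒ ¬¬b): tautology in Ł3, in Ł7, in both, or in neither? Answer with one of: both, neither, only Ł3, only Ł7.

both

In Ł3: every assignment gives 1 — tautology.
In Ł7: every assignment gives 1 — tautology.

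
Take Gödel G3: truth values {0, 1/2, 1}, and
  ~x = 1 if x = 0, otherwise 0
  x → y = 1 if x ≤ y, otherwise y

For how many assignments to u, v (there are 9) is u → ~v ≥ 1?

5

u = 0, v = 0 ↦ 1  ≥
u = 0, v = 1/2 ↦ 1  ≥
u = 0, v = 1 ↦ 1  ≥
u = 1/2, v = 0 ↦ 1  ≥
u = 1/2, v = 1/2 ↦ 0  <
u = 1/2, v = 1 ↦ 0  <
u = 1, v = 0 ↦ 1  ≥
u = 1, v = 1/2 ↦ 0  <
u = 1, v = 1 ↦ 0  <
So 5 of the 9 assignments meet the threshold.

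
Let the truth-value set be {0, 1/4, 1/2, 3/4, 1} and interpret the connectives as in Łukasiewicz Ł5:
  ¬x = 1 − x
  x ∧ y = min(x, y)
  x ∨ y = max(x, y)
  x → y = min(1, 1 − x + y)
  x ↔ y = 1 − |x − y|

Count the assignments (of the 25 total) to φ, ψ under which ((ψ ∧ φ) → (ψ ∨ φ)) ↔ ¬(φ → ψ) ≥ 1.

value 1: 1 assignment (counts)
value 3/4: 2 assignments
value 1/2: 3 assignments
value 1/4: 4 assignments
value 0: 15 assignments
So 1 of the 25 assignments meets the threshold.

1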